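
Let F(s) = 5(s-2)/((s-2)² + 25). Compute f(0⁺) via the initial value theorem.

f(0⁺) = lim_{s→∞} sF(s) = lim_{s→∞} 5s(s-2)/((s-2)² + 25) = 5

Final answer: 5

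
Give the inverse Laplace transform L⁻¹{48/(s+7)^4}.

L⁻¹{n!/(s-a)^(n+1)} = t^n·e^(at) with n=3, a=-7. So L⁻¹{6/(s+7)^4} = t^3·e^(-7t), and L⁻¹{48/(s+7)^4} = (48/6)·t^3·e^(-7t) = 8·t^3·e^(-7t)

Final answer: 8·t^3·e^(-7t)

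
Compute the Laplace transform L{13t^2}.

L{13t^2} = 13 · L{t^2} = 13 · 2/s^3 = 26/s^3

Final answer: 26/s^3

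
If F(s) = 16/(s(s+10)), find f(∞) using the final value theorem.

f(∞) = lim_{s→0} s·16/(s(s+10)) = lim_{s→0} 16/(s+10) = 16/10 = 8/5

Final answer: 8/5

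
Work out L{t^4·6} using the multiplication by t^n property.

L{6} = 6/s. d^1/ds^1[1/s] = -1/s². d^2/ds^2[1/s] = 2/s^3. d^3/ds^3[1/s] = -6/s^4. d^4/ds^4[1/s] = 24/s^5. So L{t^4} = (-1)^{4}·24/s^5 = 24/s^5. Then L{t^4·6} = 6·24/s^5 = 144/s^5

Final answer: 144/s^5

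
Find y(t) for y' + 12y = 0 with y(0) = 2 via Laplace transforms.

L{y'} + 12L{y} = 0. sY - 2 + 12Y = 0. Y(s+12) = 2. Y = 2/(s+12)

Final answer: y(t) = 2e^(-12t)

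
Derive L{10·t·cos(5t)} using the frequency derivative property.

L{cos(5t)} = s/(s² + 25). Derivative: d/ds[s/(s² + 25)] = [(s² + 25) - s·2s]/(s² + 25)² = (25 - s²)/(s² + 25)². So L{t·cos(5t)} = -F'(s) = (s² - 25)/(s² + 25)². Then L{10·t·cos(5t)} = 10·(s² - 25)/(s² + 25)²

Final answer: 10·(s² - 25)/(s² + 25)²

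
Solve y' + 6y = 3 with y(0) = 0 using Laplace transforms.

sY + 6Y = 3/s. Y = 3/(s(s+6)). Partial fractions: Y = 1/2/s - 1/2/(s+6)

Final answer: y(t) = 1/2(1 - e^(-6t))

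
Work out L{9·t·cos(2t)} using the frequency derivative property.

L{cos(2t)} = s/(s² + 4). Derivative: d/ds[s/(s² + 4)] = [(s² + 4) - s·2s]/(s² + 4)² = (4 - s²)/(s² + 4)². So L{t·cos(2t)} = -F'(s) = (s² - 4)/(s² + 4)². Then L{9·t·cos(2t)} = 9·(s² - 4)/(s² + 4)²

Final answer: 9·(s² - 4)/(s² + 4)²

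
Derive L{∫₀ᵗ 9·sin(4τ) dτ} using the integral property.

L{∫₀ᵗ f(τ)dτ} = F(s)/s with F(s) = 36/(s² + 16), so the result is (36/(s² + 16))/s = 36/(s(s² + 16))

Final answer: 36/(s(s² + 16))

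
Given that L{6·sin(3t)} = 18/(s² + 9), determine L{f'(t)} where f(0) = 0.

L{f'(t)} = s·F(s) - f(0) = s·18/(s² + 9) - 0 = 18s/(s² + 9)

Final answer: 18s/(s² + 9)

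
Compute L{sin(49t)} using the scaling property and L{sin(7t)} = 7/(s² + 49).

Using L{f(at)} = (1/a)F(s/a) with a=7: L{sin(49t)} = (1/7) · 7/((s/7)² + 49) = (1/7) · 7·49/(s² + 2401) = 49/(s² + 2401)

Final answer: 49/(s² + 2401)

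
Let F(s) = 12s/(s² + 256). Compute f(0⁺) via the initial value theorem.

f(0⁺) = lim_{s→∞} s·12s/(s² + 256) = lim_{s→∞} 12s²/(s² + 256) = 12

Final answer: 12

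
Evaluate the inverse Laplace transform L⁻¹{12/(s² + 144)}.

L⁻¹{12/(s² + 144)} = sin(12t)

Final answer: sin(12t)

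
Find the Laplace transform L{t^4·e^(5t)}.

L{t^n·e^(at)} = n!/(s-a)^(n+1), so L{t^4·e^(5t)} = 24/(s-5)^5

Final answer: 24/(s-5)^5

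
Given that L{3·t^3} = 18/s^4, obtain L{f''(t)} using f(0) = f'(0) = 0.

L{f''(t)} = s²F(s) - sf(0) - f'(0) = s²·18/s^4 - 0 - 0 = 18/s^2

Final answer: 18/s^2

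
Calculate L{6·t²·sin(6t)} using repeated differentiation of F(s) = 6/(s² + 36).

F(s) = 6/(s² + 36). F'(s) = -12s/(s² + 36)². F''(s) = -12(36 - 3s²)/(s² + 36)³ = (36s² - 432)/(s² + 36)³. So L{t²·sin(6t)} = (-1)² F''(s) = (36s² - 432)/(s² + 36)³. Then L{6·t²·sin(6t)} = 6·(36s² - 432)/(s² + 36)³ = (216s² - 2592)/(s² + 36)³

Final answer: (216s² - 2592)/(s² + 36)³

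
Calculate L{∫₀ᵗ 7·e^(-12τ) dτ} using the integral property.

L{∫₀ᵗ f(τ)dτ} = F(s)/s with F(s) = 7/(s+12), so L{∫₀ᵗ 7·e^(-12τ) dτ} = 7/(s(s+12))

Final answer: 7/(s(s+12))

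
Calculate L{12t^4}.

L{t^n} = n!/s^(n+1). So L{12t^4} = 12·4!/s^5 = 288/s^5

Final answer: 288/s^5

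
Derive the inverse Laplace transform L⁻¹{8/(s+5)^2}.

L⁻¹{n!/(s-a)^(n+1)} = t^n·e^(at) with n=1, a=-5. So L⁻¹{1/(s+5)^2} = t·e^(-5t), and L⁻¹{8/(s+5)^2} = (8/1)·t·e^(-5t) = 8·t·e^(-5t)

Final answer: 8·t·e^(-5t)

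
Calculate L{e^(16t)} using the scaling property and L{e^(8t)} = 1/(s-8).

Using L{f(at)} = (1/a)F(s/a) with a=2 and f(t) = e^(8t): L{e^(16t)} = (1/2) · 1/((s/2)-8) = (1/2) · 2/(s-16) = 1/(s-16)

Final answer: 1/(s-16)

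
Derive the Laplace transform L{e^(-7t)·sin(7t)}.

L{e^(at)·sin(ωt)} = ω/((s-a)² + ω²), so L{e^(-7t)·sin(7t)} = 7/((s+7)² + 49)

Final answer: 7/((s+7)² + 49)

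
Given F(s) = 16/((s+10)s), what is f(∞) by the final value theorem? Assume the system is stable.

f(∞) = lim_{s→0} sF(s) = lim_{s→0} 16/(s+10) = 8/5

Final answer: 8/5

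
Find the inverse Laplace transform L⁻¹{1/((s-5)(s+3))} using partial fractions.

Decompose: A/(s-5) + B/(s+3). A = 1/8, B = -1/8. f(t) = (e^(5t) - e^(-3t))/8

Final answer: (e^(5t) - e^(-3t))/8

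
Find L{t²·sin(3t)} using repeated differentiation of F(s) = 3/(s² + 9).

F(s) = 3/(s² + 9). F'(s) = -6s/(s² + 9)². F''(s) = -6(9 - 3s²)/(s² + 9)³ = (18s² - 54)/(s² + 9)³. So L{t²·sin(3t)} = (-1)² F''(s) = (18s² - 54)/(s² + 9)³

Final answer: (18s² - 54)/(s² + 9)³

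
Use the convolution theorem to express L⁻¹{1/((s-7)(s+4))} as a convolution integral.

1/((s-7)(s+4)) = (1/(s-7))·(1/(s+4)) = L{e^(7t)}·L{e^(-4t)}. So f(t) = e^(7t)*e^(-4t) = ∫₀ᵗ e^(7τ)·e^(-4(t-τ)) dτ

Final answer: ∫₀ᵗ e^(7τ)·e^(-4(t-τ)) dτ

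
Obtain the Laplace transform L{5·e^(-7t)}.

L{e^(at)} = 1/(s-a), so L{e^(-7t)} = 1/(s+7). Then L{5·e^(-7t)} = 5/(s+7)

Final answer: 5/(s+7)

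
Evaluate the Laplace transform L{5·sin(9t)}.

L{sin(ωt)} = ω/(s² + ω²), so L{sin(9t)} = 9/(s² + 81). Then L{5·sin(9t)} = 5·9/(s² + 81) = 45/(s² + 81)

Final answer: 45/(s² + 81)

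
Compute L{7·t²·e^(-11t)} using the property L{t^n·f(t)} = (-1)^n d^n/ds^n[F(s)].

L{e^(-11t)} = 1/(s+11). d/ds[1/(s+11)] = -1/(s+11)². d²/ds²[1/(s+11)] = 2/(s+11)³. So L{t²·e^(-11t)} = (-1)² · 2/(s+11)³ = 2/(s+11)³. Then L{7·t²·e^(-11t)} = 7·2/(s+11)³ = 14/(s+11)³

Final answer: 14/(s+11)³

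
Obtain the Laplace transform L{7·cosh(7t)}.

L{cosh(ωt)} = s/(s² - ω²), so L{cosh(7t)} = s/(s² - 49). Then L{7·cosh(7t)} = 7·s/(s² - 49) = 7s/(s² - 49)

Final answer: 7s/(s² - 49)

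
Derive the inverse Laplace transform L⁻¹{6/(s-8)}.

L⁻¹{1/(s-a)} = e^(at), so L⁻¹{1/(s-8)} = e^(8t), and L⁻¹{6/(s-8)} = 6·e^(8t)

Final answer: 6·e^(8t)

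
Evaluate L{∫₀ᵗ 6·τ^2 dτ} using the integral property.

L{∫₀ᵗ f(τ)dτ} = F(s)/s with f(t) = 6t^2. F(s) = 12/s^3, so L{∫₀ᵗ 6·τ^2 dτ} = (12/s^3)/s = 12/s^4. (Check: ∫₀ᵗ 6·τ^2 dτ = 6t^3/3.)

Final answer: 12/s^4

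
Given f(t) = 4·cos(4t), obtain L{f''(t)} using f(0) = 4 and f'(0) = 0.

F(s) = 4s/(s² + 16). L{f''(t)} = s²F(s) - sf(0) - f'(0) = 4s³/(s² + 16) - 4s = (4s³ - 4s(s² + 16))/(s² + 16) = -64s/(s² + 16)

Final answer: -64s/(s² + 16)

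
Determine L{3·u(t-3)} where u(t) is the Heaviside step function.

L{u(t-a)} = e^(-as)/s. Here a=3, so L{u(t-3)} = e^(-3s)/s, and L{3·u(t-3)} = 3·e^(-3s)/s

Final answer: 3·e^(-3s)/s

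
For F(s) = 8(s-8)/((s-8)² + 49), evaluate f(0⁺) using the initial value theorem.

f(0⁺) = lim_{s→∞} sF(s) = lim_{s→∞} 8s(s-8)/((s-8)² + 49) = 8

Final answer: 8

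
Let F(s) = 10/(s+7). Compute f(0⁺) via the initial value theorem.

f(0⁺) = lim_{s→∞} s·10/(s+7) = lim_{s→∞} 10s/(s+7) = 10

Final answer: 10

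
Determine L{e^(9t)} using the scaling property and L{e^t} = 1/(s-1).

Using L{f(at)} = (1/a)F(s/a) with a=9 and f(t) = e^t: L{e^(9t)} = (1/9) · 1/((s/9)-1) = (1/9) · 9/(s-9) = 1/(s-9)

Final answer: 1/(s-9)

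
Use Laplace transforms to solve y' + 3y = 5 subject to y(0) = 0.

sY + 3Y = 5/s. Y = 5/(s(s+3)). Partial fractions: Y = 5/3/s - 5/3/(s+3)

Final answer: y(t) = 5/3(1 - e^(-3t))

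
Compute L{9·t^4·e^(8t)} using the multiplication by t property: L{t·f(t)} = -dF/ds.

Using L{t^n·e^(at)} = n!/(s-a)^(n+1), L{t^4·e^(8t)} = 24/(s-8)^5, so L{9·t^4·e^(8t)} = 9·24/(s-8)^5 = 216/(s-8)^5

Final answer: 216/(s-8)^5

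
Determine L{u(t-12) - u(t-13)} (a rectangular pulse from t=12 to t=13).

L{u(t-a)} = e^(-as)/s. L{u(t-12) - u(t-13)} = (e^(-12s) - e^(-13s))/s

Final answer: (e^(-12s) - e^(-13s))/s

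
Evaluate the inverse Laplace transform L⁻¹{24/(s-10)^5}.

L⁻¹{n!/(s-a)^(n+1)} = t^n·e^(at), so L⁻¹{24/(s-10)^5} = t^4·e^(10t)

Final answer: t^4·e^(10t)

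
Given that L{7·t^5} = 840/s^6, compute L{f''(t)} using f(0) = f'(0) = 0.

L{f''(t)} = s²F(s) - sf(0) - f'(0) = s²·840/s^6 - 0 - 0 = 840/s^4

Final answer: 840/s^4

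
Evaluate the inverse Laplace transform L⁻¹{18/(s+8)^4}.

L⁻¹{n!/(s-a)^(n+1)} = t^n·e^(at) with n=3, a=-8. So L⁻¹{6/(s+8)^4} = t^3·e^(-8t), and L⁻¹{18/(s+8)^4} = (18/6)·t^3·e^(-8t) = 3·t^3·e^(-8t)

Final answer: 3·t^3·e^(-8t)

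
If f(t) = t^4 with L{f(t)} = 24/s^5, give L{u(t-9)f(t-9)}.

Time shift theorem: L{u(t-a)f(t-a)} = e^(-as)F(s). Here a=9, F(s) = 24/s^5, so L{u(t-9)f(t-9)} = e^(-9s)·24/s^5

Final answer: e^(-9s)·24/s^5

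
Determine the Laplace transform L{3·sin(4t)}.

L{sin(ωt)} = ω/(s² + ω²), so L{sin(4t)} = 4/(s² + 16). Then L{3·sin(4t)} = 3·4/(s² + 16) = 12/(s² + 16)

Final answer: 12/(s² + 16)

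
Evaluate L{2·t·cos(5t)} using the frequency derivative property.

L{cos(5t)} = s/(s² + 25). Derivative: d/ds[s/(s² + 25)] = [(s² + 25) - s·2s]/(s² + 25)² = (25 - s²)/(s² + 25)². So L{t·cos(5t)} = -F'(s) = (s² - 25)/(s² + 25)². Then L{2·t·cos(5t)} = 2·(s² - 25)/(s² + 25)²

Final answer: 2·(s² - 25)/(s² + 25)²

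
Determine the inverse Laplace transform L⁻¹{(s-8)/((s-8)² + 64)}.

Using frequency shift, L⁻¹{(s-8)/((s-8)² + 64)} = e^(8t)·cos(8t)

Final answer: e^(8t)·cos(8t)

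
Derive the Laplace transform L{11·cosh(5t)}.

L{cosh(ωt)} = s/(s² - ω²), so L{cosh(5t)} = s/(s² - 25). Then L{11·cosh(5t)} = 11·s/(s² - 25) = 11s/(s² - 25)

Final answer: 11s/(s² - 25)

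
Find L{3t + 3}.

L{3t + 3} = 3·L{t} + 3·L{1} = 3/s² + 3/s

Final answer: 3/s² + 3/s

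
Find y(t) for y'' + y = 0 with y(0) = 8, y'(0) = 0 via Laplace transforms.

L{y''} + 1L{y} = 0. s²Y - 8s - 0 + Y = 0. Y(s² + 1) = 8s. Y = (8s)/(s² + 1). Inverting: y(t) = 8cos(t)

Final answer: y(t) = 8cos(t)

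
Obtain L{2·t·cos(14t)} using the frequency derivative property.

L{cos(14t)} = s/(s² + 196). Derivative: d/ds[s/(s² + 196)] = [(s² + 196) - s·2s]/(s² + 196)² = (196 - s²)/(s² + 196)². So L{t·cos(14t)} = -F'(s) = (s² - 196)/(s² + 196)². Then L{2·t·cos(14t)} = 2·(s² - 196)/(s² + 196)²

Final answer: 2·(s² - 196)/(s² + 196)²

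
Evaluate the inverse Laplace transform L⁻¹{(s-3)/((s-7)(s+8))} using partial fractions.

Using partial fractions, f(t) = (4e^(7t) + 11e^(-8t))/15

Final answer: (4e^(7t) + 11e^(-8t))/15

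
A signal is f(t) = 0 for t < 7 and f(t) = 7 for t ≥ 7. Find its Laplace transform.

f(t) = 7·u(t-7). L{u(t-7)} = e^(-7s)/s, so L{f(t)} = 7·e^(-7s)/s

Final answer: 7·e^(-7s)/s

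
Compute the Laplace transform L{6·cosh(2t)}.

L{cosh(ωt)} = s/(s² - ω²), so L{cosh(2t)} = s/(s² - 4). Then L{6·cosh(2t)} = 6·s/(s² - 4) = 6s/(s² - 4)

Final answer: 6s/(s² - 4)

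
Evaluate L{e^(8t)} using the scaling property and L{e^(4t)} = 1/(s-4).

Using L{f(at)} = (1/a)F(s/a) with a=2 and f(t) = e^(4t): L{e^(8t)} = (1/2) · 1/((s/2)-4) = (1/2) · 2/(s-8) = 1/(s-8)

Final answer: 1/(s-8)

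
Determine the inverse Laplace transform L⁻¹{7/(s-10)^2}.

L⁻¹{n!/(s-a)^(n+1)} = t^n·e^(at) with n=1, a=10. So L⁻¹{1/(s-10)^2} = t·e^(10t), and L⁻¹{7/(s-10)^2} = (7/1)·t·e^(10t) = 7·t·e^(10t)

Final answer: 7·t·e^(10t)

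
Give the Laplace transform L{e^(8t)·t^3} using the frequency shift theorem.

L{e^(at)·t^n} = n!/(s-a)^(n+1), so L{e^(8t)·t^3} = 6/(s-8)^4

Final answer: 6/(s-8)^4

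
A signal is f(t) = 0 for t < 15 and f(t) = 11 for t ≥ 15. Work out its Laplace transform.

f(t) = 11·u(t-15). L{u(t-15)} = e^(-15s)/s, so L{f(t)} = 11·e^(-15s)/s

Final answer: 11·e^(-15s)/s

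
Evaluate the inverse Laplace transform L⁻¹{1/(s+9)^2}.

L⁻¹{n!/(s-a)^(n+1)} = t^n·e^(at), so L⁻¹{1/(s+9)^2} = t·e^(-9t)

Final answer: t·e^(-9t)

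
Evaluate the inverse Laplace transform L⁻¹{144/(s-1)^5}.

L⁻¹{n!/(s-a)^(n+1)} = t^n·e^(at) with n=4, a=1. So L⁻¹{24/(s-1)^5} = t^4·e^t, and L⁻¹{144/(s-1)^5} = (144/24)·t^4·e^t = 6·t^4·e^t

Final answer: 6·t^4·e^t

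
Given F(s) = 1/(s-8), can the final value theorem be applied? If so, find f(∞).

sF(s) = s/(s-8) has a pole at s = 8 in the right half-plane. Theorem does NOT apply (unstable system; f(t) = e^(8t) grows without bound).

Final answer: Not applicable (unstable)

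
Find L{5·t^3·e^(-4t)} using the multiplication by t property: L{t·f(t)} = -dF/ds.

Using L{t^n·e^(at)} = n!/(s-a)^(n+1), L{t^3·e^(-4t)} = 6/(s+4)^4, so L{5·t^3·e^(-4t)} = 5·6/(s+4)^4 = 30/(s+4)^4

Final answer: 30/(s+4)^4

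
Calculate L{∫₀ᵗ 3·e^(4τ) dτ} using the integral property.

L{∫₀ᵗ f(τ)dτ} = F(s)/s with F(s) = 3/(s-4), so L{∫₀ᵗ 3·e^(4τ) dτ} = 3/(s(s-4))

Final answer: 3/(s(s-4))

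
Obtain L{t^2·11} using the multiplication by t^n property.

L{11} = 11/s. d^1/ds^1[1/s] = -1/s². d^2/ds^2[1/s] = 2/s^3. So L{t^2} = (-1)^{2}·2/s^3 = 2/s^3. Then L{t^2·11} = 11·2/s^3 = 22/s^3

Final answer: 22/s^3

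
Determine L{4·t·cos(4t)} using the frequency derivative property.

L{cos(4t)} = s/(s² + 16). Derivative: d/ds[s/(s² + 16)] = [(s² + 16) - s·2s]/(s² + 16)² = (16 - s²)/(s² + 16)². So L{t·cos(4t)} = -F'(s) = (s² - 16)/(s² + 16)². Then L{4·t·cos(4t)} = 4·(s² - 16)/(s² + 16)²

Final answer: 4·(s² - 16)/(s² + 16)²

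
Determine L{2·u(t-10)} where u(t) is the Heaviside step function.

L{u(t-a)} = e^(-as)/s. Here a=10, so L{u(t-10)} = e^(-10s)/s, and L{2·u(t-10)} = 2·e^(-10s)/s

Final answer: 2·e^(-10s)/s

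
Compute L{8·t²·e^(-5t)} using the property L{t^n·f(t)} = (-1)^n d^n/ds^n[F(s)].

L{e^(-5t)} = 1/(s+5). d/ds[1/(s+5)] = -1/(s+5)². d²/ds²[1/(s+5)] = 2/(s+5)³. So L{t²·e^(-5t)} = (-1)² · 2/(s+5)³ = 2/(s+5)³. Then L{8·t²·e^(-5t)} = 8·2/(s+5)³ = 16/(s+5)³

Final answer: 16/(s+5)³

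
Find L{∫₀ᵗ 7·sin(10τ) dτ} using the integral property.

L{∫₀ᵗ f(τ)dτ} = F(s)/s with F(s) = 70/(s² + 100), so the result is (70/(s² + 100))/s = 70/(s(s² + 100))

Final answer: 70/(s(s² + 100))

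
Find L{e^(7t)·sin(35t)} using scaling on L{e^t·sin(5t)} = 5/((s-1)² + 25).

Scaling with a=7: L{e^(7t)·sin(35t)} = (1/7) · 5/((s/7-1)² + 25). Simplifying: 35/((s-7)² + 1225)

Final answer: 35/((s-7)² + 1225)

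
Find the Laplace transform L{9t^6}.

L{9t^6} = 9 · L{t^6} = 9 · 720/s^7 = 6480/s^7

Final answer: 6480/s^7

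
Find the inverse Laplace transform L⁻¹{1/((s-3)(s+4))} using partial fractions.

Decompose: A/(s-3) + B/(s+4). A = 1/7, B = -1/7. f(t) = (e^(3t) - e^(-4t))/7

Final answer: (e^(3t) - e^(-4t))/7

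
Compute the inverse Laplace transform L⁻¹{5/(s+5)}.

L⁻¹{1/(s-a)} = e^(at), so L⁻¹{1/(s+5)} = e^(-5t), and L⁻¹{5/(s+5)} = 5·e^(-5t)

Final answer: 5·e^(-5t)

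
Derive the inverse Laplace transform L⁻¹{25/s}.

L⁻¹{c/s} = c, so L⁻¹{25/s} = 25

Final answer: 25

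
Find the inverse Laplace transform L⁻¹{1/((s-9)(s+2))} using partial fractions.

Decompose: A/(s-9) + B/(s+2). A = 1/11, B = -1/11. f(t) = (e^(9t) - e^(-2t))/11

Final answer: (e^(9t) - e^(-2t))/11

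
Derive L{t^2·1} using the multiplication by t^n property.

L{1} = 1/s. d^1/ds^1[1/s] = -1/s². d^2/ds^2[1/s] = 2/s^3. So L{t^2} = (-1)^{2}·2/s^3 = 2/s^3

Final answer: 2/s^3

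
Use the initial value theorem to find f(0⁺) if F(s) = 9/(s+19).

f(0⁺) = lim_{s→∞} s·9/(s+19) = lim_{s→∞} 9s/(s+19) = 9

Final answer: 9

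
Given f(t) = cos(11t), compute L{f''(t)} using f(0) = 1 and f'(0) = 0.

F(s) = s/(s² + 121). L{f''(t)} = s²F(s) - sf(0) - f'(0) = s³/(s² + 121) - s = (s³ - s(s² + 121))/(s² + 121) = -121s/(s² + 121)

Final answer: -121s/(s² + 121)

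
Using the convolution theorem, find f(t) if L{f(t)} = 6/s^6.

6/s^6 = (6/s)·(1/s^5) = L{6}·L{t^4/24}. By convolution, f(t) = 6*t^4/24 = ∫₀ᵗ 6·τ^4/24 dτ = 6·t^5/120

Final answer: 6·t^5/120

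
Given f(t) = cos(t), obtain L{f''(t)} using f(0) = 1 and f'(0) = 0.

F(s) = s/(s² + 1). L{f''(t)} = s²F(s) - sf(0) - f'(0) = s³/(s² + 1) - s = (s³ - s(s² + 1))/(s² + 1) = -1s/(s² + 1)

Final answer: -1s/(s² + 1)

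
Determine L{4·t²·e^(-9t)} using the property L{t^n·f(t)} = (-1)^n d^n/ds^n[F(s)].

L{e^(-9t)} = 1/(s+9). d/ds[1/(s+9)] = -1/(s+9)². d²/ds²[1/(s+9)] = 2/(s+9)³. So L{t²·e^(-9t)} = (-1)² · 2/(s+9)³ = 2/(s+9)³. Then L{4·t²·e^(-9t)} = 4·2/(s+9)³ = 8/(s+9)³

Final answer: 8/(s+9)³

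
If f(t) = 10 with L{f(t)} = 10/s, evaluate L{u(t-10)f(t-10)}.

Time shift theorem: L{u(t-a)f(t-a)} = e^(-as)F(s). Here a=10, F(s) = 10/s, so L{u(t-10)f(t-10)} = e^(-10s)·10/s

Final answer: e^(-10s)·10/s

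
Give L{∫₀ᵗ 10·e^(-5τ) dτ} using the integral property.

L{∫₀ᵗ f(τ)dτ} = F(s)/s with F(s) = 10/(s+5), so L{∫₀ᵗ 10·e^(-5τ) dτ} = 10/(s(s+5))

Final answer: 10/(s(s+5))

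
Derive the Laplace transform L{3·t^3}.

L{t^n} = n!/s^(n+1), so L{t^3} = 6/s^4. Then L{3·t^3} = 3·6/s^4 = 18/s^4

Final answer: 18/s^4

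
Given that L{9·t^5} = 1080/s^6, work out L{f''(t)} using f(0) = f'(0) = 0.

L{f''(t)} = s²F(s) - sf(0) - f'(0) = s²·1080/s^6 - 0 - 0 = 1080/s^4

Final answer: 1080/s^4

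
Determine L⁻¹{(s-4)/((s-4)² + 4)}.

Using frequency shift: L⁻¹{(s-a)/((s-a)² + b²)} = e^(at)cos(bt). Here a=4, b=2

Final answer: e^(4t)·cos(2t)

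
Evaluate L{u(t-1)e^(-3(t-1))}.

u(t-a)f(t-a) with f(t)=e^(-3t). L{e^(-3t)} = 1/(s+3). By time shift: e^(-s)/(s+3)

Final answer: e^(-s)/(s+3)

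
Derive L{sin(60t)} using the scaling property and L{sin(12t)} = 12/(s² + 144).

Using L{f(at)} = (1/a)F(s/a) with a=5: L{sin(60t)} = (1/5) · 12/((s/5)² + 144) = (1/5) · 12·25/(s² + 3600) = 60/(s² + 3600)

Final answer: 60/(s² + 3600)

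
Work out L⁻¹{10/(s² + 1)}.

This is the form c·a/(s² + a²) with a = 1, c = 10. L⁻¹ = 10·sin(t)

Final answer: 10·sin(t)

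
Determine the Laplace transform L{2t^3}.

L{2t^3} = 2 · L{t^3} = 2 · 6/s^4 = 12/s^4

Final answer: 12/s^4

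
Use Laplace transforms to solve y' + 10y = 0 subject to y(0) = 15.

L{y'} + 10L{y} = 0. sY - 15 + 10Y = 0. Y(s+10) = 15. Y = 15/(s+10)

Final answer: y(t) = 15e^(-10t)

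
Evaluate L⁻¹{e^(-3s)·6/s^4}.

L⁻¹{6/s^4} = t^3. By the time shift theorem, L⁻¹{e^(-as)F(s)} = u(t-a)f(t-a) with a=3, so L⁻¹{e^(-3s)·6/s^4} = u(t-3)·(t-3)^3

Final answer: u(t-3)·(t-3)^3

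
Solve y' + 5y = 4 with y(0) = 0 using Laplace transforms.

sY + 5Y = 4/s. Y = 4/(s(s+5)). Partial fractions: Y = 4/5/s - 4/5/(s+5)

Final answer: y(t) = 4/5(1 - e^(-5t))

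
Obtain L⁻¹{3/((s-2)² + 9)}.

Form: b/((s-a)² + b²) → e^(at)sin(bt). With a=2, b=3

Final answer: e^(2t)·sin(3t)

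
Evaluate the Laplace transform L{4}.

L{4} = 4 · L{1} = 4/s

Final answer: 4/s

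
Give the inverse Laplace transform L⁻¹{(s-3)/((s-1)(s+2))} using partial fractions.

Using partial fractions, f(t) = (-2e^t + 5e^(-2t))/3

Final answer: (-2e^t + 5e^(-2t))/3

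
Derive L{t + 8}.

L{t + 8} = L{t} + 8·L{1} = 1/s² + 8/s

Final answer: 1/s² + 8/s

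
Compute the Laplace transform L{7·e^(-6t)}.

L{e^(at)} = 1/(s-a), so L{e^(-6t)} = 1/(s+6). Then L{7·e^(-6t)} = 7/(s+6)

Final answer: 7/(s+6)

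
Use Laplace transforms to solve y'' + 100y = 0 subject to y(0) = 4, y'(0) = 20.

L{y''} + 100L{y} = 0. s²Y - 4s - 20 + 100Y = 0. Y(s² + 100) = 4s + 20. Y = (4s + 20)/(s² + 100). Inverting: y(t) = 4cos(10t) + 2sin(10t)

Final answer: y(t) = 4cos(10t) + 2sin(10t)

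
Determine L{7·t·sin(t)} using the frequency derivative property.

L{sin(t)} = 1/(s² + 1). By L{t·f(t)} = -F'(s): -d/ds[1/(s² + 1)] = -(1)·(-2s)/(s² + 1)² = 2s/(s² + 1)². Then L{7·t·sin(t)} = 7·2s/(s² + 1)² = 14s/(s² + 1)²

Final answer: 14s/(s² + 1)²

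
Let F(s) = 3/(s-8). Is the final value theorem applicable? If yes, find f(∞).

sF(s) = 3s/(s-8) has a pole at s = 8 in the right half-plane. Theorem does NOT apply (unstable system; f(t) = 3·e^(8t) grows without bound).

Final answer: Not applicable (unstable)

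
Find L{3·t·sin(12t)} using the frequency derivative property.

L{sin(12t)} = 12/(s² + 144). By L{t·f(t)} = -F'(s): -d/ds[12/(s² + 144)] = -(12)·(-2s)/(s² + 144)² = 24s/(s² + 144)². Then L{3·t·sin(12t)} = 3·24s/(s² + 144)² = 72s/(s² + 144)²

Final answer: 72s/(s² + 144)²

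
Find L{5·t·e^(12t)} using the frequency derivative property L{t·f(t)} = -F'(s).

L{e^(12t)} = 1/(s-12). By frequency derivative: L{t·e^(12t)} = -d/ds[1/(s-12)] = -(-1)/(s-12)² = 1/(s-12)². Then L{5·t·e^(12t)} = 5·1/(s-12)² = 5/(s-12)²

Final answer: 5/(s-12)²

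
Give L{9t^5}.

L{t^n} = n!/s^(n+1). So L{9t^5} = 9·5!/s^6 = 1080/s^6

Final answer: 1080/s^6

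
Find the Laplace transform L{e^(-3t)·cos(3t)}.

L{e^(at)·cos(ωt)} = (s-a)/((s-a)² + ω²), so L{e^(-3t)·cos(3t)} = (s+3)/((s+3)² + 9)

Final answer: (s+3)/((s+3)² + 9)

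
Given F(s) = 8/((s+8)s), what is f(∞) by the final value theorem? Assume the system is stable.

f(∞) = lim_{s→0} sF(s) = lim_{s→0} 8/(s+8) = 1

Final answer: 1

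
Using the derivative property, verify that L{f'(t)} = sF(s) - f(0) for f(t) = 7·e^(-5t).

f'(t) = -35e^(-5t). Direct: L{f'(t)} = -35/(s+5). Property: s·7/(s+5) - 7 = (7s - 7(s+5))/(s+5) = -35/(s+5). ✓

Final answer: -35/(s+5)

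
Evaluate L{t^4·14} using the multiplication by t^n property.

L{14} = 14/s. d^1/ds^1[1/s] = -1/s². d^2/ds^2[1/s] = 2/s^3. d^3/ds^3[1/s] = -6/s^4. d^4/ds^4[1/s] = 24/s^5. So L{t^4} = (-1)^{4}·24/s^5 = 24/s^5. Then L{t^4·14} = 14·24/s^5 = 336/s^5

Final answer: 336/s^5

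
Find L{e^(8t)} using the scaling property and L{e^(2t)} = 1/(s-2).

Using L{f(at)} = (1/a)F(s/a) with a=4 and f(t) = e^(2t): L{e^(8t)} = (1/4) · 1/((s/4)-2) = (1/4) · 4/(s-8) = 1/(s-8)

Final answer: 1/(s-8)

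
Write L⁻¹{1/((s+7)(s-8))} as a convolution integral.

1/((s+7)(s-8)) = (1/(s+7))·(1/(s-8)) = L{e^(-7t)}·L{e^(8t)}. So f(t) = e^(-7t)*e^(8t) = ∫₀ᵗ e^(-7τ)·e^(8(t-τ)) dτ

Final answer: ∫₀ᵗ e^(-7τ)·e^(8(t-τ)) dτ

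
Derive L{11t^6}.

L{t^n} = n!/s^(n+1). So L{11t^6} = 11·6!/s^7 = 7920/s^7

Final answer: 7920/s^7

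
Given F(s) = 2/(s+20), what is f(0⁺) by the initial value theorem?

f(0⁺) = lim_{s→∞} s·2/(s+20) = lim_{s→∞} 2s/(s+20) = 2

Final answer: 2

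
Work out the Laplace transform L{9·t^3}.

L{t^n} = n!/s^(n+1), so L{t^3} = 6/s^4. Then L{9·t^3} = 9·6/s^4 = 54/s^4

Final answer: 54/s^4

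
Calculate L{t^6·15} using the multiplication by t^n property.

L{15} = 15/s. d^1/ds^1[1/s] = -1/s². d^2/ds^2[1/s] = 2/s^3. d^3/ds^3[1/s] = -6/s^4. d^4/ds^4[1/s] = 24/s^5. d^5/ds^5[1/s] = -120/s^6. d^6/ds^6[1/s] = 720/s^7. So L{t^6} = (-1)^{6}·720/s^7 = 720/s^7. Then L{t^6·15} = 15·720/s^7 = 10800/s^7

Final answer: 10800/s^7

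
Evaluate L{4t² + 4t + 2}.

L{4t² + 4t + 2} = 4·2/s³ + 4/s² + 2/s = 8/s³ + 4/s² + 2/s

Final answer: 8/s³ + 4/s² + 2/s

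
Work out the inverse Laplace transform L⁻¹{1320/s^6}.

L⁻¹{n!/s^(n+1)} = t^n with n=5. So L⁻¹{120/s^6} = t^5, and L⁻¹{1320/s^6} = (1320/120)·t^5 = 11·t^5

Final answer: 11·t^5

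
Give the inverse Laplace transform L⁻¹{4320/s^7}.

L⁻¹{n!/s^(n+1)} = t^n with n=6. So L⁻¹{720/s^7} = t^6, and L⁻¹{4320/s^7} = (4320/720)·t^6 = 6·t^6

Final answer: 6·t^6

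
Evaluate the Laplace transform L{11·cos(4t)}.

L{cos(ωt)} = s/(s² + ω²), so L{cos(4t)} = s/(s² + 16). Then L{11·cos(4t)} = 11·s/(s² + 16) = 11s/(s² + 16)

Final answer: 11s/(s² + 16)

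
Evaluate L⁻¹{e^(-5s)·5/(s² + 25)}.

L⁻¹{5/(s² + 25)} = sin(5t). By the time shift theorem, L⁻¹{e^(-as)F(s)} = u(t-a)f(t-a) with a=5, so L⁻¹{e^(-5s)·5/(s² + 25)} = u(t-5)·sin(5(t-5))

Final answer: u(t-5)·sin(5(t-5))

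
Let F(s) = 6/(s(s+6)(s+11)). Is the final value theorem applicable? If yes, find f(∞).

Poles of sF(s) = 6/((s+6)(s+11)) are at s = -6 and s = -11, both in the left half-plane. Theorem applies. f(∞) = lim_{s→0} sF(s) = 6/(6·11) = 1/11

Final answer: 1/11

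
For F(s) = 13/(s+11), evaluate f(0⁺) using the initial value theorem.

f(0⁺) = lim_{s→∞} s·13/(s+11) = lim_{s→∞} 13s/(s+11) = 13

Final answer: 13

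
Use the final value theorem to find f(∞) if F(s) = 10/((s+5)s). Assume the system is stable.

f(∞) = lim_{s→0} sF(s) = lim_{s→0} 10/(s+5) = 2

Final answer: 2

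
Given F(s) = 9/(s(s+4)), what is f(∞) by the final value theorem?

f(∞) = lim_{s→0} s·9/(s(s+4)) = lim_{s→0} 9/(s+4) = 9/4 = 9/4

Final answer: 9/4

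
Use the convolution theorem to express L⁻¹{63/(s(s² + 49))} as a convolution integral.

63/(s(s² + 49)) = (1/s)·(63/(s² + 49)) = L{1}·L{9·sin(7t)}. So f(t) = 1*(9·sin(7t)) = ∫₀ᵗ 9·sin(7τ) dτ

Final answer: ∫₀ᵗ 9·sin(7τ) dτ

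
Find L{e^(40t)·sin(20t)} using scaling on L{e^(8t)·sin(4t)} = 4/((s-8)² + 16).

Scaling with a=5: L{e^(40t)·sin(20t)} = (1/5) · 4/((s/5-8)² + 16). Simplifying: 20/((s-40)² + 400)

Final answer: 20/((s-40)² + 400)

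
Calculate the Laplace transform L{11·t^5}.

L{t^n} = n!/s^(n+1), so L{t^5} = 120/s^6. Then L{11·t^5} = 11·120/s^6 = 1320/s^6

Final answer: 1320/s^6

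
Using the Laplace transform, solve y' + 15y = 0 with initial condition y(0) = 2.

L{y'} + 15L{y} = 0. sY - 2 + 15Y = 0. Y(s+15) = 2. Y = 2/(s+15)

Final answer: y(t) = 2e^(-15t)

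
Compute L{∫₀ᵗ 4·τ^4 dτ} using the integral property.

L{∫₀ᵗ f(τ)dτ} = F(s)/s with f(t) = 4t^4. F(s) = 96/s^5, so L{∫₀ᵗ 4·τ^4 dτ} = (96/s^5)/s = 96/s^6. (Check: ∫₀ᵗ 4·τ^4 dτ = 4t^5/5.)

Final answer: 96/s^6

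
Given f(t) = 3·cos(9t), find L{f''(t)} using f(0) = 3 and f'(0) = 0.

F(s) = 3s/(s² + 81). L{f''(t)} = s²F(s) - sf(0) - f'(0) = 3s³/(s² + 81) - 3s = (3s³ - 3s(s² + 81))/(s² + 81) = -243s/(s² + 81)

Final answer: -243s/(s² + 81)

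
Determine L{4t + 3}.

L{4t + 3} = 4·L{t} + 3·L{1} = 4/s² + 3/s

Final answer: 4/s² + 3/s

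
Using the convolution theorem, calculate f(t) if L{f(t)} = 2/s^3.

2/s^3 = (2/s)·(1/s^2) = L{2}·L{t}. By convolution, f(t) = 2*t = ∫₀ᵗ 2·τ dτ = 2·t²/2

Final answer: 2·t²/2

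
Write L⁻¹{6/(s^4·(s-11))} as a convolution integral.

6/(s^4·(s-11)) = (6/s^4)·(1/(s-11)) = L{t^3}·L{e^(11t)}. So f(t) = t^3*e^(11t) = ∫₀ᵗ τ^3·e^(11(t-τ)) dτ

Final answer: ∫₀ᵗ τ^3·e^(11(t-τ)) dτ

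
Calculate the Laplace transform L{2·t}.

L{t^n} = n!/s^(n+1), so L{t} = 1/s^2. Then L{2·t} = 2·1/s^2 = 2/s^2

Final answer: 2/s^2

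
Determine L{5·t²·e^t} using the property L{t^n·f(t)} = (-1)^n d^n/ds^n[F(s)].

L{e^t} = 1/(s-1). d/ds[1/(s-1)] = -1/(s-1)². d²/ds²[1/(s-1)] = 2/(s-1)³. So L{t²·e^t} = (-1)² · 2/(s-1)³ = 2/(s-1)³. Then L{5·t²·e^t} = 5·2/(s-1)³ = 10/(s-1)³

Final answer: 10/(s-1)³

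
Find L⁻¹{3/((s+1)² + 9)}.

Form: b/((s-a)² + b²) → e^(at)sin(bt). With a=-1, b=3

Final answer: e^(-t)·sin(3t)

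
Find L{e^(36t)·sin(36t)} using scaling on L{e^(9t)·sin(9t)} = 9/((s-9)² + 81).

Scaling with a=4: L{e^(36t)·sin(36t)} = (1/4) · 9/((s/4-9)² + 81). Simplifying: 36/((s-36)² + 1296)

Final answer: 36/((s-36)² + 1296)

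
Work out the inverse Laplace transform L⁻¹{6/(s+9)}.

L⁻¹{1/(s-a)} = e^(at), so L⁻¹{1/(s+9)} = e^(-9t), and L⁻¹{6/(s+9)} = 6·e^(-9t)

Final answer: 6·e^(-9t)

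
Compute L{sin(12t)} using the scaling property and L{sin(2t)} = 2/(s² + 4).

Using L{f(at)} = (1/a)F(s/a) with a=6: L{sin(12t)} = (1/6) · 2/((s/6)² + 4) = (1/6) · 2·36/(s² + 144) = 12/(s² + 144)

Final answer: 12/(s² + 144)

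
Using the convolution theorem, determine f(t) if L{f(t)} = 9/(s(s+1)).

9/(s(s+1)) = (9/s)·(1/(s+1)) = L{9}·L{e^(-t)}. By convolution, f(t) = 9*e^(-t) = ∫₀ᵗ 9·e^(-τ) dτ = 9·(1 - e^(-t))/1

Final answer: 9·(1 - e^(-t))/1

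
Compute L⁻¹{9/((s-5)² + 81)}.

Form: b/((s-a)² + b²) → e^(at)sin(bt). With a=5, b=9

Final answer: e^(5t)·sin(9t)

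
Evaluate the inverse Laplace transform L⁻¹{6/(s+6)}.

L⁻¹{1/(s-a)} = e^(at), so L⁻¹{1/(s+6)} = e^(-6t), and L⁻¹{6/(s+6)} = 6·e^(-6t)

Final answer: 6·e^(-6t)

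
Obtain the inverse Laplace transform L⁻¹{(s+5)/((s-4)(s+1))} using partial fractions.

Using partial fractions, f(t) = (9e^(4t) - 4e^(-t))/5

Final answer: (9e^(4t) - 4e^(-t))/5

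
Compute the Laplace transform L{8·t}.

L{t^n} = n!/s^(n+1), so L{t} = 1/s^2. Then L{8·t} = 8·1/s^2 = 8/s^2

Final answer: 8/s^2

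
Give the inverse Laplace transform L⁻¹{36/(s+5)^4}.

L⁻¹{n!/(s-a)^(n+1)} = t^n·e^(at) with n=3, a=-5. So L⁻¹{6/(s+5)^4} = t^3·e^(-5t), and L⁻¹{36/(s+5)^4} = (36/6)·t^3·e^(-5t) = 6·t^3·e^(-5t)

Final answer: 6·t^3·e^(-5t)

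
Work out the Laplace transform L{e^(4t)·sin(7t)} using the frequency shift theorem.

Frequency shift: L{e^(at)f(t)} = F(s-a). L{e^(4t)·sin(7t)} = 7/((s-4)² + 49)

Final answer: 7/((s-4)² + 49)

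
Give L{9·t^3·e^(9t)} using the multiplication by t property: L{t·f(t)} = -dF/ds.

Using L{t^n·e^(at)} = n!/(s-a)^(n+1), L{t^3·e^(9t)} = 6/(s-9)^4, so L{9·t^3·e^(9t)} = 9·6/(s-9)^4 = 54/(s-9)^4

Final answer: 54/(s-9)^4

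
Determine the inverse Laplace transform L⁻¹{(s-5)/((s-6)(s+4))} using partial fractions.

Using partial fractions, f(t) = (e^(6t) + 9e^(-4t))/10

Final answer: (e^(6t) + 9e^(-4t))/10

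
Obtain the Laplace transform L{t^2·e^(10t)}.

L{t^n·e^(at)} = n!/(s-a)^(n+1), so L{t^2·e^(10t)} = 2/(s-10)^3

Final answer: 2/(s-10)^3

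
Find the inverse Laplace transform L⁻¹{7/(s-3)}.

L⁻¹{1/(s-a)} = e^(at), so L⁻¹{1/(s-3)} = e^(3t), and L⁻¹{7/(s-3)} = 7·e^(3t)

Final answer: 7·e^(3t)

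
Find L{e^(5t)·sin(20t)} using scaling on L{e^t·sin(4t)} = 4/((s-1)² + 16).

Scaling with a=5: L{e^(5t)·sin(20t)} = (1/5) · 4/((s/5-1)² + 16). Simplifying: 20/((s-5)² + 400)

Final answer: 20/((s-5)² + 400)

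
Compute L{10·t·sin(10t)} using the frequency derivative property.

L{sin(10t)} = 10/(s² + 100). By L{t·f(t)} = -F'(s): -d/ds[10/(s² + 100)] = -(10)·(-2s)/(s² + 100)² = 20s/(s² + 100)². Then L{10·t·sin(10t)} = 10·20s/(s² + 100)² = 200s/(s² + 100)²

Final answer: 200s/(s² + 100)²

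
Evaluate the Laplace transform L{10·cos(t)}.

L{cos(ωt)} = s/(s² + ω²), so L{cos(t)} = s/(s² + 1). Then L{10·cos(t)} = 10·s/(s² + 1) = 10s/(s² + 1)

Final answer: 10s/(s² + 1)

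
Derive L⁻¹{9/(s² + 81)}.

This is the form c·a/(s² + a²) with a = 9. L⁻¹ = sin(9t)

Final answer: sin(9t)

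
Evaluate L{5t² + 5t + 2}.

L{5t² + 5t + 2} = 5·2/s³ + 5/s² + 2/s = 10/s³ + 5/s² + 2/s

Final answer: 10/s³ + 5/s² + 2/s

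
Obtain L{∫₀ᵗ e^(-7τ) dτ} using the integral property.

L{∫₀ᵗ f(τ)dτ} = F(s)/s with F(s) = 1/(s+7), so L{∫₀ᵗ e^(-7τ) dτ} = 1/(s(s+7))

Final answer: 1/(s(s+7))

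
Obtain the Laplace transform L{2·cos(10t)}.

L{cos(ωt)} = s/(s² + ω²), so L{cos(10t)} = s/(s² + 100). Then L{2·cos(10t)} = 2·s/(s² + 100) = 2s/(s² + 100)

Final answer: 2s/(s² + 100)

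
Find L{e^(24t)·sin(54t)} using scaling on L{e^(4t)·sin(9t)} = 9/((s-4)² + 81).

Scaling with a=6: L{e^(24t)·sin(54t)} = (1/6) · 9/((s/6-4)² + 81). Simplifying: 54/((s-24)² + 2916)

Final answer: 54/((s-24)² + 2916)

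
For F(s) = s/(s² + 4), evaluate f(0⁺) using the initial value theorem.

f(0⁺) = lim_{s→∞} s·s/(s² + 4) = lim_{s→∞} s²/(s² + 4) = 1

Final answer: 1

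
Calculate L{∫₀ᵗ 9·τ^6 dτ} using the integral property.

L{∫₀ᵗ f(τ)dτ} = F(s)/s with f(t) = 9t^6. F(s) = 6480/s^7, so L{∫₀ᵗ 9·τ^6 dτ} = (6480/s^7)/s = 6480/s^8. (Check: ∫₀ᵗ 9·τ^6 dτ = 9t^7/7.)

Final answer: 6480/s^8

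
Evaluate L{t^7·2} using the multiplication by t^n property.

L{2} = 2/s. d^1/ds^1[1/s] = -1/s². d^2/ds^2[1/s] = 2/s^3. d^3/ds^3[1/s] = -6/s^4. d^4/ds^4[1/s] = 24/s^5. d^5/ds^5[1/s] = -120/s^6. d^6/ds^6[1/s] = 720/s^7. d^7/ds^7[1/s] = -5040/s^8. So L{t^7} = (-1)^{7}·-5040/s^8 = 5040/s^8. Then L{t^7·2} = 2·5040/s^8 = 10080/s^8

Final answer: 10080/s^8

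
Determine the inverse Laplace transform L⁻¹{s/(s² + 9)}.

L⁻¹{s/(s² + 9)} = cos(3t)

Final answer: cos(3t)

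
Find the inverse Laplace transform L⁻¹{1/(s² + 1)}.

L⁻¹{1/(s² + 1)} = sin(t)

Final answer: sin(t)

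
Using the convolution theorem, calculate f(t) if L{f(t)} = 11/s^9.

11/s^9 = (11/s)·(1/s^8) = L{11}·L{t^7/5040}. By convolution, f(t) = 11*t^7/5040 = ∫₀ᵗ 11·τ^7/5040 dτ = 11·t^8/40320

Final answer: 11·t^8/40320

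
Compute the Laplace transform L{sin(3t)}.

L{sin(ωt)} = ω/(s² + ω²), so L{sin(3t)} = 3/(s² + 9)

Final answer: 3/(s² + 9)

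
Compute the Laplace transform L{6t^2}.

L{6t^2} = 6 · L{t^2} = 6 · 2/s^3 = 12/s^3

Final answer: 12/s^3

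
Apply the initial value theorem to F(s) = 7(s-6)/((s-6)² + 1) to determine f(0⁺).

f(0⁺) = lim_{s→∞} sF(s) = lim_{s→∞} 7s(s-6)/((s-6)² + 1) = 7

Final answer: 7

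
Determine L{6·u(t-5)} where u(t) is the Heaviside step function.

L{u(t-a)} = e^(-as)/s. Here a=5, so L{u(t-5)} = e^(-5s)/s, and L{6·u(t-5)} = 6·e^(-5s)/s

Final answer: 6·e^(-5s)/s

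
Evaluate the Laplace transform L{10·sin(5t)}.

L{sin(ωt)} = ω/(s² + ω²), so L{sin(5t)} = 5/(s² + 25). Then L{10·sin(5t)} = 10·5/(s² + 25) = 50/(s² + 25)

Final answer: 50/(s² + 25)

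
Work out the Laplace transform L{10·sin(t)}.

L{sin(ωt)} = ω/(s² + ω²), so L{sin(t)} = 1/(s² + 1). Then L{10·sin(t)} = 10·1/(s² + 1) = 10/(s² + 1)

Final answer: 10/(s² + 1)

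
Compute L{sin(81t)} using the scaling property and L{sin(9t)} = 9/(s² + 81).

Using L{f(at)} = (1/a)F(s/a) with a=9: L{sin(81t)} = (1/9) · 9/((s/9)² + 81) = (1/9) · 9·81/(s² + 6561) = 81/(s² + 6561)

Final answer: 81/(s² + 6561)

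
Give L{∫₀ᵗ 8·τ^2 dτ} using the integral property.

L{∫₀ᵗ f(τ)dτ} = F(s)/s with f(t) = 8t^2. F(s) = 16/s^3, so L{∫₀ᵗ 8·τ^2 dτ} = (16/s^3)/s = 16/s^4. (Check: ∫₀ᵗ 8·τ^2 dτ = 8t^3/3.)

Final answer: 16/s^4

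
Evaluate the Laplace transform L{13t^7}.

L{13t^7} = 13 · L{t^7} = 13 · 5040/s^8 = 65520/s^8

Final answer: 65520/s^8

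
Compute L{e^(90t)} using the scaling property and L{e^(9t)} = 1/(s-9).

Using L{f(at)} = (1/a)F(s/a) with a=10 and f(t) = e^(9t): L{e^(90t)} = (1/10) · 1/((s/10)-9) = (1/10) · 10/(s-90) = 1/(s-90)

Final answer: 1/(s-90)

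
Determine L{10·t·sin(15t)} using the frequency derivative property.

L{sin(15t)} = 15/(s² + 225). By L{t·f(t)} = -F'(s): -d/ds[15/(s² + 225)] = -(15)·(-2s)/(s² + 225)² = 30s/(s² + 225)². Then L{10·t·sin(15t)} = 10·30s/(s² + 225)² = 300s/(s² + 225)²

Final answer: 300s/(s² + 225)²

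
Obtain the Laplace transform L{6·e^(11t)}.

L{e^(at)} = 1/(s-a), so L{e^(11t)} = 1/(s-11). Then L{6·e^(11t)} = 6/(s-11)

Final answer: 6/(s-11)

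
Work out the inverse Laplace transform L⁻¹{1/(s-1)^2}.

L⁻¹{n!/(s-a)^(n+1)} = t^n·e^(at), so L⁻¹{1/(s-1)^2} = t·e^t

Final answer: t·e^t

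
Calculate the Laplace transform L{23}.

L{23} = 23 · L{1} = 23/s

Final answer: 23/s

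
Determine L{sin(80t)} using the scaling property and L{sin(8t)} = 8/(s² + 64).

Using L{f(at)} = (1/a)F(s/a) with a=10: L{sin(80t)} = (1/10) · 8/((s/10)² + 64) = (1/10) · 8·100/(s² + 6400) = 80/(s² + 6400)

Final answer: 80/(s² + 6400)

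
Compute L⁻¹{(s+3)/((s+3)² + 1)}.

Using frequency shift: L⁻¹{(s-a)/((s-a)² + b²)} = e^(at)cos(bt). Here a=-3, b=1

Final answer: e^(-3t)·cos(t)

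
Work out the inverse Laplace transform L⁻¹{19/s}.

L⁻¹{c/s} = c, so L⁻¹{19/s} = 19

Final answer: 19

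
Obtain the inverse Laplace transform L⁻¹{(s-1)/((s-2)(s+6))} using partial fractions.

Using partial fractions, f(t) = (e^(2t) + 7e^(-6t))/8

Final answer: (e^(2t) + 7e^(-6t))/8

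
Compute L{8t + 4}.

L{8t + 4} = 8·L{t} + 4·L{1} = 8/s² + 4/s

Final answer: 8/s² + 4/s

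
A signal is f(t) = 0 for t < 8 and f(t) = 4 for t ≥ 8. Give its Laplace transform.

f(t) = 4·u(t-8). L{u(t-8)} = e^(-8s)/s, so L{f(t)} = 4·e^(-8s)/s

Final answer: 4·e^(-8s)/s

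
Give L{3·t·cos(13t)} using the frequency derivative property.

L{cos(13t)} = s/(s² + 169). Derivative: d/ds[s/(s² + 169)] = [(s² + 169) - s·2s]/(s² + 169)² = (169 - s²)/(s² + 169)². So L{t·cos(13t)} = -F'(s) = (s² - 169)/(s² + 169)². Then L{3·t·cos(13t)} = 3·(s² - 169)/(s² + 169)²

Final answer: 3·(s² - 169)/(s² + 169)²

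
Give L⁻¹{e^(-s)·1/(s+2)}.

L⁻¹{1/(s+2)} = e^(-2t). By the time shift theorem, L⁻¹{e^(-as)F(s)} = u(t-a)f(t-a) with a=1, so L⁻¹{e^(-s)·1/(s+2)} = u(t-1)·e^(-2(t-1))

Final answer: u(t-1)·e^(-2(t-1))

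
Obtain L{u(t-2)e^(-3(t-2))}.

u(t-a)f(t-a) with f(t)=e^(-3t). L{e^(-3t)} = 1/(s+3). By time shift: e^(-2s)/(s+3)

Final answer: e^(-2s)/(s+3)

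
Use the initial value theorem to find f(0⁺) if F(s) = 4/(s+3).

f(0⁺) = lim_{s→∞} s·4/(s+3) = lim_{s→∞} 4s/(s+3) = 4

Final answer: 4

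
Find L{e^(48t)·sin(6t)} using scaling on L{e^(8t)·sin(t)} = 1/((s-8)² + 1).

Scaling with a=6: L{e^(48t)·sin(6t)} = (1/6) · 1/((s/6-8)² + 1). Simplifying: 6/((s-48)² + 36)

Final answer: 6/((s-48)² + 36)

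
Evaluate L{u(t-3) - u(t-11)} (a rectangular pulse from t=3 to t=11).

L{u(t-a)} = e^(-as)/s. L{u(t-3) - u(t-11)} = (e^(-3s) - e^(-11s))/s

Final answer: (e^(-3s) - e^(-11s))/s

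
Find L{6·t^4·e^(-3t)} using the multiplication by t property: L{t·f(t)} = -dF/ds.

Using L{t^n·e^(at)} = n!/(s-a)^(n+1), L{t^4·e^(-3t)} = 24/(s+3)^5, so L{6·t^4·e^(-3t)} = 6·24/(s+3)^5 = 144/(s+3)^5

Final answer: 144/(s+3)^5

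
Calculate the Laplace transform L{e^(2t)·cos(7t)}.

L{e^(at)·cos(ωt)} = (s-a)/((s-a)² + ω²), so L{e^(2t)·cos(7t)} = (s-2)/((s-2)² + 49)

Final answer: (s-2)/((s-2)² + 49)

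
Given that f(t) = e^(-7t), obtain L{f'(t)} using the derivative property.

f(0) = 1, F(s) = 1/(s+7). L{f'(t)} = s·F(s) - f(0) = s/(s+7) - 1 = (s - (s+7))/(s+7) = -7/(s+7)

Final answer: -7/(s+7)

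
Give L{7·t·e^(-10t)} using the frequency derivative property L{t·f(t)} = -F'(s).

L{e^(-10t)} = 1/(s+10). By frequency derivative: L{t·e^(-10t)} = -d/ds[1/(s+10)] = -(-1)/(s+10)² = 1/(s+10)². Then L{7·t·e^(-10t)} = 7·1/(s+10)² = 7/(s+10)²

Final answer: 7/(s+10)²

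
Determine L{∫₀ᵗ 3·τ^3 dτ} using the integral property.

L{∫₀ᵗ f(τ)dτ} = F(s)/s with f(t) = 3t^3. F(s) = 18/s^4, so L{∫₀ᵗ 3·τ^3 dτ} = (18/s^4)/s = 18/s^5. (Check: ∫₀ᵗ 3·τ^3 dτ = 3t^4/4.)

Final answer: 18/s^5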